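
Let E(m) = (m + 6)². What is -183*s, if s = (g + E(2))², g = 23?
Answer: -1385127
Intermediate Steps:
E(m) = (6 + m)²
s = 7569 (s = (23 + (6 + 2)²)² = (23 + 8²)² = (23 + 64)² = 87² = 7569)
-183*s = -183*7569 = -1385127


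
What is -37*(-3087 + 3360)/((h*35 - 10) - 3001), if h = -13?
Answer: 10101/3466 ≈ 2.9143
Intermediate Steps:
-37*(-3087 + 3360)/((h*35 - 10) - 3001) = -37*(-3087 + 3360)/((-13*35 - 10) - 3001) = -10101/((-455 - 10) - 3001) = -10101/(-465 - 3001) = -10101/(-3466) = -10101*(-1)/3466 = -37*(-273/3466) = 10101/3466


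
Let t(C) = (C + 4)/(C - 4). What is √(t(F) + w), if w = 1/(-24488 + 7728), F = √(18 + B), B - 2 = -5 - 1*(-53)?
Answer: √(140457180 + 70220210*√17)/(8380*√(-2 + √17)) ≈ 1.6982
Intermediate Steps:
B = 50 (B = 2 + (-5 - 1*(-53)) = 2 + (-5 + 53) = 2 + 48 = 50)
F = 2*√17 (F = √(18 + 50) = √68 = 2*√17 ≈ 8.2462)
t(C) = (4 + C)/(-4 + C)
w = -1/16760 (w = 1/(-16760) = -1/16760 ≈ -5.9666e-5)
√(t(F) + w) = √((4 + 2*√17)/(-4 + 2*√17) - 1/16760) = √(-1/16760 + (4 + 2*√17)/(-4 + 2*√17))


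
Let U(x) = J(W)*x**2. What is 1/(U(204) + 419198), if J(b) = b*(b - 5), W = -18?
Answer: 1/17648222 ≈ 5.6663e-8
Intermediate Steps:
J(b) = b*(-5 + b)
U(x) = 414*x**2 (U(x) = (-18*(-5 - 18))*x**2 = (-18*(-23))*x**2 = 414*x**2)
1/(U(204) + 419198) = 1/(414*204**2 + 419198) = 1/(414*41616 + 419198) = 1/(17229024 + 419198) = 1/17648222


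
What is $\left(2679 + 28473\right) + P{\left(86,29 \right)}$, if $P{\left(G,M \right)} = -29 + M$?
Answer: $31152$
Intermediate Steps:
$\left(2679 + 28473\right) + P{\left(86,29 \right)} = \left(2679 + 28473\right) + \left(-29 + 29\right) = 31152 + 0 = 31152$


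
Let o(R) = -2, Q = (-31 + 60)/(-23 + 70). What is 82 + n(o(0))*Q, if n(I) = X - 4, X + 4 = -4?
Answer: 3506/47 ≈ 74.596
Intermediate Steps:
Q = 29/47 ≈ 0.61702
X = -8 (X = -4 - 4 = -8)
n(I) = -12 (n(I) = -8 - 4 = -12)
82 + n(o(0))*Q = 82 - 12*29/47 = 82 - 348/47 = 3506/47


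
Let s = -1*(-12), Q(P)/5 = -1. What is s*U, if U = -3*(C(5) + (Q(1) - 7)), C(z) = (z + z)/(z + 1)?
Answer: 372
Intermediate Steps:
Q(P) = -5 (Q(P) = 5*(-1) = -5)
C(z) = 2*z/(1 + z) (C(z) = (2*z)/(1 + z) = 2*z/(1 + z))
s = 12
U = 31 (U = -3*(2*5/(1 + 5) + (-5 - 7)) = -3*(2*5/6 - 12) = -3*(2*5*(⅙) - 12) = -3*(5/3 - 12) = -3*(-31/3) = 31)
s*U = 12*31 = 372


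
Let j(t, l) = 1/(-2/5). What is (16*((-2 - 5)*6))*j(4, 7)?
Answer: 1680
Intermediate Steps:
j(t, l) = -5/2 (j(t, l) = 1/(-2*⅕) = 1/(-⅖) = -5/2)
(16*((-2 - 5)*6))*j(4, 7) = (16*((-2 - 5)*6))*(-5/2) = (16*(-7*6))*(-5/2) = (16*(-42))*(-5/2) = -672*(-5/2) = 1680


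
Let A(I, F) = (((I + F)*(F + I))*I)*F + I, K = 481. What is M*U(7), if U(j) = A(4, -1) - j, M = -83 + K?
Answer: -15522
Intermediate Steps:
A(I, F) = I + F*I*(F + I)² (A(I, F) = (((F + I)*(F + I))*I)*F + I = ((F + I)²*I)*F + I = (I*(F + I)²)*F + I = F*I*(F + I)² + I = I + F*I*(F + I)²)
M = 398 (M = -83 + 481 = 398)
U(j) = -32 - j (U(j) = 4*(1 - (-1 + 4)²) - j = 4*(1 - 1*3²) - j = 4*(1 - 1*9) - j = 4*(1 - 9) - j = 4*(-8) - j = -32 - j)
M*U(7) = 398*(-32 - 1*7) = 398*(-32 - 7) = 398*(-39) = -15522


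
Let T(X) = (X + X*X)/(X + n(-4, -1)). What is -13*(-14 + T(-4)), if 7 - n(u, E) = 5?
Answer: 260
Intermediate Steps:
n(u, E) = 2 (n(u, E) = 7 - 1*5 = 7 - 5 = 2)
T(X) = (X + X**2)/(2 + X) (T(X) = (X + X*X)/(X + 2) = (X + X**2)/(2 + X))
-13*(-14 + T(-4)) = -13*(-14 - 4*(1 - 4)/(2 - 4)) = -13*(-14 - 4*(-3)/(-2)) = -13*(-14 - 4*(-1/2)*(-3)) = -13*(-14 - 6) = -13*(-20) = 260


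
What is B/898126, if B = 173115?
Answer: 173115/898126 ≈ 0.19275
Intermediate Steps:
B/898126 = 173115/898126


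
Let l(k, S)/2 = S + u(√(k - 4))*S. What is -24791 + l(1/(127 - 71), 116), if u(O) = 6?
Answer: -23167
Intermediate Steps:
l(k, S) = 14*S (l(k, S) = 2*(S + 6*S) = 2*(7*S) = 14*S)
-24791 + l(1/(127 - 71), 116) = -24791 + 14*116 = -24791 + 1624 = -23167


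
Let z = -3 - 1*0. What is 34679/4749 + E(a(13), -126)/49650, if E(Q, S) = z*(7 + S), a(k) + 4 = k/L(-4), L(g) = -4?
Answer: 574502581/78595950 ≈ 7.3096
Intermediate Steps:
z = -3 (z = -3 + 0 = -3)
a(k) = -4 - k/4 (a(k) = -4 + k/(-4) = -4 + k*(-1/4) = -4 - k/4)
E(Q, S) = -21 - 3*S (E(Q, S) = -3*(7 + S) = -21 - 3*S)
34679/4749 + E(a(13), -126)/49650 = 34679/4749 + (-21 - 3*(-126))/49650 = 34679*(1/4749) + (-21 + 378)*(1/49650) = 34679/4749 + 357*(1/49650) = 34679/4749 + 119/16550 = 574502581/78595950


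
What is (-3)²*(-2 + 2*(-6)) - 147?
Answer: -273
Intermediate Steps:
(-3)²*(-2 + 2*(-6)) - 147 = 9*(-2 - 12) - 147 = 9*(-14) - 147 = -126 - 147 = -273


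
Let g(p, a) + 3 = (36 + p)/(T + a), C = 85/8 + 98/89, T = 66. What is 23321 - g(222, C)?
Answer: 10004572/429 ≈ 23321.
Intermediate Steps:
C = 8349/712 (C = 85*(⅛) + 98*(1/89) = 85/8 + 98/89 = 8349/712 ≈ 11.726)
g(p, a) = -3 + (36 + p)/(66 + a)
23321 - g(222, C) = 23321 - (-162 + 222 - 3*8349/712)/(66 + 8349/712) = 23321 - (-162 + 222 - 25047/712)/55341/712 = 23321 - 712*17673/(55341*712) = 23321 - 1*137/429 = 23321 - 137/429 = 10004572/429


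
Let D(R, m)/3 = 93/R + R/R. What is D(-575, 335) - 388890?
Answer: -223610304/575 ≈ -3.8889e+5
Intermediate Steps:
D(R, m) = 3 + 279/R (D(R, m) = 3*(93/R + R/R) = 3*(93/R + 1) = 3*(1 + 93/R) = 3 + 279/R)
D(-575, 335) - 388890 = (3 + 279/(-575)) - 388890 = (3 + 279*(-1/575)) - 388890 = (3 - 279/575) - 388890 = 1446/575 - 388890 = -223610304/575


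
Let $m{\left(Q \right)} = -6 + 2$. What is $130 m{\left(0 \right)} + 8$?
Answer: $-512$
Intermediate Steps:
$m{\left(Q \right)} = -4$
$130 m{\left(0 \right)} + 8 = 130 \left(-4\right) + 8 = -520 + 8 = -512$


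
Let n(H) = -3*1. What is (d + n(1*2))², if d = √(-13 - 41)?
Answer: 9*(1 - I*√6)² ≈ -45.0 - 44.091*I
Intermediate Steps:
n(H) = -3
d = 3*I*√6 (d = √(-54) = 3*I*√6 ≈ 7.3485*I)
(d + n(1*2))² = (3*I*√6 - 3)² = (-3 + 3*I*√6)²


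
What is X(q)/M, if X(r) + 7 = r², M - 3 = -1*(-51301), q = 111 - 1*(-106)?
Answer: 23541/25652 ≈ 0.91771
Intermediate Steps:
q = 217 (q = 111 + 106 = 217)
M = 51304 (M = 3 - 1*(-51301) = 3 + 51301 = 51304)
X(r) = -7 + r²
X(q)/M = (-7 + 217²)/51304 = (-7 + 47089)*(1/51304) = 47082*(1/51304) = 23541/25652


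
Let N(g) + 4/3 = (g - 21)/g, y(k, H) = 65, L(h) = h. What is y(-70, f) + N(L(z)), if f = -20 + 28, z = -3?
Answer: 215/3 ≈ 71.667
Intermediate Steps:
f = 8
N(g) = -4/3 + (-21 + g)/g (N(g) = -4/3 + (g - 21)/g = -4/3 + (-21 + g)/g)
y(-70, f) + N(L(z)) = 65 + (⅓)*(-63 - 1*(-3))/(-3) = 65 + (⅓)*(-⅓)*(-63 + 3) = 65 + (⅓)*(-⅓)*(-60) = 65 + 20/3 = 215/3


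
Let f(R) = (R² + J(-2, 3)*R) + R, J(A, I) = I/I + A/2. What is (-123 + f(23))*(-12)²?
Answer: 61776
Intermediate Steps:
J(A, I) = 1 + A/2 (J(A, I) = 1 + A*(½) = 1 + A/2)
f(R) = R + R² (f(R) = (R² + (1 + (½)*(-2))*R) + R = (R² + (1 - 1)*R) + R = (R² + 0*R) + R = (R² + 0) + R = R² + R = R + R²)
(-123 + f(23))*(-12)² = (-123 + 23*(1 + 23))*(-12)² = (-123 + 23*24)*144 = (-123 + 552)*144 = 429*144 = 61776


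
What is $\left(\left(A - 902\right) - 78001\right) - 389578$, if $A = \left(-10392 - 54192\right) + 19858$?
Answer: $-513207$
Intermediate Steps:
$A = -44726$ ($A = -64584 + 19858 = -44726$)
$\left(\left(A - 902\right) - 78001\right) - 389578 = \left(\left(-44726 - 902\right) - 78001\right) - 389578 = \left(-45628 - 78001\right) - 389578 = -123629 - 389578 = -513207$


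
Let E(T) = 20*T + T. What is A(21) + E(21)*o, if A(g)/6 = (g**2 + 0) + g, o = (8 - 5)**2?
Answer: 6741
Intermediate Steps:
o = 9 (o = 3**2 = 9)
A(g) = 6*g + 6*g**2 (A(g) = 6*((g**2 + 0) + g) = 6*(g**2 + g) = 6*(g + g**2) = 6*g + 6*g**2)
E(T) = 21*T
A(21) + E(21)*o = 6*21*(1 + 21) + (21*21)*9 = 6*21*22 + 441*9 = 2772 + 3969 = 6741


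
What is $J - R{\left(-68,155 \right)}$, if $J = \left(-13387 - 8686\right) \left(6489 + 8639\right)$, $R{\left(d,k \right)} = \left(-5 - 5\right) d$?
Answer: $-333921024$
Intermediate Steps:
$R{\left(d,k \right)} = - 10 d$
$J = -333920344$ ($J = \left(-22073\right) 15128 = -333920344$)
$J - R{\left(-68,155 \right)} = -333920344 - \left(-10\right) \left(-68\right) = -333920344 - 680 = -333921024$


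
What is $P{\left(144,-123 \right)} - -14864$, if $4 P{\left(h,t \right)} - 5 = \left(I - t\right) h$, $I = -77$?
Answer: $\frac{66085}{4} \approx 16521.0$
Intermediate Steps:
$P{\left(h,t \right)} = \frac{5}{4} + \frac{h \left(-77 - t\right)}{4}$ ($P{\left(h,t \right)} = \frac{5}{4} + \frac{\left(-77 - t\right) h}{4} = \frac{5}{4} + \frac{h \left(-77 - t\right)}{4}$)
$P{\left(144,-123 \right)} - -14864 = \left(\frac{5}{4} - 2772 - 36 \left(-123\right)\right) - -14864 = \left(\frac{5}{4} - 2772 + 4428\right) + 14864 = \frac{6629}{4} + 14864 = \frac{66085}{4}$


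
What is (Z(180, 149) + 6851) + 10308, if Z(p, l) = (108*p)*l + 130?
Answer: 2913849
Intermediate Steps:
Z(p, l) = 130 + 108*l*p (Z(p, l) = 108*l*p + 130 = 130 + 108*l*p)
(Z(180, 149) + 6851) + 10308 = ((130 + 108*149*180) + 6851) + 10308 = ((130 + 2896560) + 6851) + 10308 = (2896690 + 6851) + 10308 = 2903541 + 10308 = 2913849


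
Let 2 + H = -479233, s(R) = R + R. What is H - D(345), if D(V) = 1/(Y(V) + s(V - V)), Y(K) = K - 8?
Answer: -161502196/337 ≈ -4.7924e+5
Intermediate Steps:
Y(K) = -8 + K
s(R) = 2*R
H = -479235 (H = -2 - 479233 = -479235)
D(V) = 1/(-8 + V) (D(V) = 1/((-8 + V) + 2*(V - V)) = 1/((-8 + V) + 2*0) = 1/((-8 + V) + 0) = 1/(-8 + V))
H - D(345) = -479235 - 1/(-8 + 345) = -479235 - 1/337 = -161502196/337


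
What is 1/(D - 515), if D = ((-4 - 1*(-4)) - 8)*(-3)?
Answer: -1/491 ≈ -0.0020367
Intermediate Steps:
D = 24 (D = ((-4 + 4) - 8)*(-3) = (0 - 8)*(-3) = -8*(-3) = 24)
1/(D - 515) = 1/(24 - 515) = 1/(-491) = -1/491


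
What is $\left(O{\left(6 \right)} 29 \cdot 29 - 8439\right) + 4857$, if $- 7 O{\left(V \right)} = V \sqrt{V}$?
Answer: $-3582 - \frac{5046 \sqrt{6}}{7} \approx -5347.7$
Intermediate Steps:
$O{\left(V \right)} = - \frac{V^{\frac{3}{2}}}{7}$ ($O{\left(V \right)} = - \frac{V \sqrt{V}}{7} = - \frac{V^{\frac{3}{2}}}{7}$)
$\left(O{\left(6 \right)} 29 \cdot 29 - 8439\right) + 4857 = \left(- \frac{6^{\frac{3}{2}}}{7} \cdot 29 \cdot 29 - 8439\right) + 4857 = \left(- \frac{6 \sqrt{6}}{7} \cdot 29 \cdot 29 - 8439\right) + 4857 = \left(- \frac{174 \sqrt{6}}{7} \cdot 29 - 8439\right) + 4857 = \left(- \frac{5046 \sqrt{6}}{7} - 8439\right) + 4857 = \left(-8439 - \frac{5046 \sqrt{6}}{7}\right) + 4857 = -3582 - \frac{5046 \sqrt{6}}{7}$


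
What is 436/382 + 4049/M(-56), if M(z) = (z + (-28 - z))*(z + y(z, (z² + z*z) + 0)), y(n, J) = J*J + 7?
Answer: 240117981881/210379276380 ≈ 1.1414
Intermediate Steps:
y(n, J) = 7 + J² (y(n, J) = J² + 7 = 7 + J²)
M(z) = -196 - 112*z⁴ - 28*z (M(z) = (z + (-28 - z))*(z + (7 + ((z² + z*z) + 0)²)) = -28*(z + (7 + ((z² + z²) + 0)²)) = -28*(z + (7 + (2*z² + 0)²)) = -28*(z + (7 + (2*z²)²)) = -28*(z + (7 + 4*z⁴)) = -28*(7 + z + 4*z⁴) = -196 - 112*z⁴ - 28*z)
436/382 + 4049/M(-56) = 436/382 + 4049/(-196 - 112*(-56)⁴ - 28*(-56)) = 436*(1/382) + 4049/(-196 - 112*9834496 + 1568) = 218/191 + 4049/(-196 - 1101463552 + 1568) = 218/191 + 4049/(-1101462180) = 218/191 + 4049*(-1/1101462180) = 218/191 - 4049/1101462180 = 240117981881/210379276380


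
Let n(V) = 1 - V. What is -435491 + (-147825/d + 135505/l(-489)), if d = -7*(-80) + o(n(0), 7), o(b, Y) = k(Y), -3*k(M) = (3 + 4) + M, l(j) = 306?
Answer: -3263551792/7497 ≈ -4.3531e+5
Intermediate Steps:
k(M) = -7/3 - M/3 (k(M) = -((3 + 4) + M)/3 = -(7 + M)/3 = -7/3 - M/3)
o(b, Y) = -7/3 - Y/3
d = 1666/3 (d = -7*(-80) + (-7/3 - ⅓*7) = 560 + (-7/3 - 7/3) = 560 - 14/3 = 1666/3 ≈ 555.33)
-435491 + (-147825/d + 135505/l(-489)) = -435491 + (-147825/1666/3 + 135505/306) = -435491 + (-147825*3/1666 + 135505*(1/306)) = -435491 + (-443475/1666 + 135505/306) = -435491 + 1324235/7497 = -3263551792/7497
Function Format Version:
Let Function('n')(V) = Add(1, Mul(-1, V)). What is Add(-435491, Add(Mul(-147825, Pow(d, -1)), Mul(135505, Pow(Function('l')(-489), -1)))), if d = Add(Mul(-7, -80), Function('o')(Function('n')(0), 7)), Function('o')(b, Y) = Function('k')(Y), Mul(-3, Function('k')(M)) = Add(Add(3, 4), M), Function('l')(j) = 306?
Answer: Rational(-3263551792, 7497) ≈ -4.3531e+5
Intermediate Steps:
Function('k')(M) = Add(Rational(-7, 3), Mul(Rational(-1, 3), M)) (Function('k')(M) = Mul(Rational(-1, 3), Add(Add(3, 4), M)) = Mul(Rational(-1, 3), Add(7, M)) = Add(Rational(-7, 3), Mul(Rational(-1, 3), M)))
Function('o')(b, Y) = Add(Rational(-7, 3), Mul(Rational(-1, 3), Y))
d = Rational(1666, 3) (d = Add(Mul(-7, -80), Add(Rational(-7, 3), Mul(Rational(-1, 3), 7))) = Add(560, Add(Rational(-7, 3), Rational(-7, 3))) = Add(560, Rational(-14, 3)) = Rational(1666, 3) ≈ 555.33)
Add(-435491, Add(Mul(-147825, Pow(d, -1)), Mul(135505, Pow(Function('l')(-489), -1)))) = Add(-435491, Add(Mul(-147825, Pow(Rational(1666, 3), -1)), Mul(135505, Pow(306, -1)))) = Add(-435491, Add(Mul(-147825, Rational(3, 1666)), Mul(135505, Rational(1, 306)))) = Add(-435491, Add(Rational(-443475, 1666), Rational(135505, 306))) = Add(-435491, Rational(1324235, 7497)) = Rational(-3263551792, 7497)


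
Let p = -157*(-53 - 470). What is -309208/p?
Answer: -309208/82111 ≈ -3.7657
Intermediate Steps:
p = 82111 (p = -157*(-523) = 82111)
-309208/p = -309208/82111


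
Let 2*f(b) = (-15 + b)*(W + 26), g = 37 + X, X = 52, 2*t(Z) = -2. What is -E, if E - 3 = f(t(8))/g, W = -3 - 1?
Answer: -91/89 ≈ -1.0225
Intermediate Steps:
W = -4
t(Z) = -1 (t(Z) = (½)*(-2) = -1)
g = 89 (g = 37 + 52 = 89)
f(b) = -165 + 11*b (f(b) = ((-15 + b)*(-4 + 26))/2 = ((-15 + b)*22)/2 = (-330 + 22*b)/2 = -165 + 11*b)
E = 91/89 (E = 3 + (-165 + 11*(-1))/89 = 3 + (-165 - 11)/89 = 3 + (1/89)*(-176) = 3 - 176/89 = 91/89 ≈ 1.0225)
-E = -1*91/89 = -91/89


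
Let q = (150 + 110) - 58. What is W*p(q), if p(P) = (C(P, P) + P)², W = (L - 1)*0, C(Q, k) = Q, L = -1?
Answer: 0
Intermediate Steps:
q = 202 (q = 260 - 58 = 202)
W = 0 (W = (-1 - 1)*0 = -2*0 = 0)
p(P) = 4*P² (p(P) = (P + P)² = (2*P)² = 4*P²)
W*p(q) = 0*(4*202²) = 0*(4*40804) = 0*163216 = 0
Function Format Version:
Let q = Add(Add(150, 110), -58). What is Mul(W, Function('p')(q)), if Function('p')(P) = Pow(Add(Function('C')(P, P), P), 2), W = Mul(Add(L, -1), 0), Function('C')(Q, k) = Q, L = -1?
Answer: 0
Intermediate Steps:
q = 202 (q = Add(260, -58) = 202)
W = 0 (W = Mul(Add(-1, -1), 0) = Mul(-2, 0) = 0)
Function('p')(P) = Mul(4, Pow(P, 2)) (Function('p')(P) = Pow(Add(P, P), 2) = Pow(Mul(2, P), 2) = Mul(4, Pow(P, 2)))
Mul(W, Function('p')(q)) = Mul(0, Mul(4, Pow(202, 2))) = Mul(0, Mul(4, 40804)) = Mul(0, 163216) = 0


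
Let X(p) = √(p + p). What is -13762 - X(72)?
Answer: -13774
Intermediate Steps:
X(p) = √2*√p (X(p) = √(2*p) = √2*√p)
-13762 - X(72) = -13762 - √2*√72 = -13762 - √2*6*√2 = -13762 - 1*12 = -13762 - 12 = -13774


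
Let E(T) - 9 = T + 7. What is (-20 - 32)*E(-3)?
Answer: -676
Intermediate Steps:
E(T) = 16 + T (E(T) = 9 + (T + 7) = 9 + (7 + T) = 16 + T)
(-20 - 32)*E(-3) = (-20 - 32)*(16 - 3) = -52*13 = -676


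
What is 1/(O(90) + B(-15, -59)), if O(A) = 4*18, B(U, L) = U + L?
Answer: -½ ≈ -0.50000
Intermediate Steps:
B(U, L) = L + U
O(A) = 72
1/(O(90) + B(-15, -59)) = 1/(72 + (-59 - 15)) = 1/(72 - 74) = 1/(-2) = -½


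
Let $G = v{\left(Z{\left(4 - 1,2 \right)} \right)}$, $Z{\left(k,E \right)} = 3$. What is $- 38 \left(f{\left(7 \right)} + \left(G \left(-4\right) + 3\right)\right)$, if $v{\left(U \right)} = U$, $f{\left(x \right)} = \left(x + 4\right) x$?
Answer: $-2584$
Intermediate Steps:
$f{\left(x \right)} = x \left(4 + x\right)$ ($f{\left(x \right)} = \left(4 + x\right) x = x \left(4 + x\right)$)
$G = 3$
$- 38 \left(f{\left(7 \right)} + \left(G \left(-4\right) + 3\right)\right) = - 38 \left(7 \left(4 + 7\right) + \left(3 \left(-4\right) + 3\right)\right) = - 38 \left(7 \cdot 11 + \left(-12 + 3\right)\right) = - 38 \left(77 - 9\right) = \left(-38\right) 68 = -2584$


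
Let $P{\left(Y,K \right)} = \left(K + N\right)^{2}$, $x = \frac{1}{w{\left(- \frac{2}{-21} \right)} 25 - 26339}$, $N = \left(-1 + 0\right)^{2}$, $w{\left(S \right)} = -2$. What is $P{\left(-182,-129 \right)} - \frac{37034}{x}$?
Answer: $977306610$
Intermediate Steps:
$N = 1$ ($N = \left(-1\right)^{2} = 1$)
$x = - \frac{1}{26389}$ ($x = \frac{1}{\left(-2\right) 25 - 26339} = \frac{1}{-50 - 26339} = \frac{1}{-26389} = - \frac{1}{26389} \approx -3.7895 \cdot 10^{-5}$)
$P{\left(Y,K \right)} = \left(1 + K\right)^{2}$ ($P{\left(Y,K \right)} = \left(K + 1\right)^{2} = \left(1 + K\right)^{2}$)
$P{\left(-182,-129 \right)} - \frac{37034}{x} = \left(1 - 129\right)^{2} - \frac{37034}{- \frac{1}{26389}} = \left(-128\right)^{2} - 37034 \left(-26389\right) = 16384 - -977290226 = 16384 + 977290226 = 977306610$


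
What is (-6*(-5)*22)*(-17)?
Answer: -11220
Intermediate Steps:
(-6*(-5)*22)*(-17) = (30*22)*(-17) = 660*(-17) = -11220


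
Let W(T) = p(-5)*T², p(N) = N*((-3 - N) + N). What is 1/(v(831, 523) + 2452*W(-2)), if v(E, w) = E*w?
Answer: 1/581733 ≈ 1.7190e-6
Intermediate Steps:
p(N) = -3*N (p(N) = N*(-3) = -3*N)
W(T) = 15*T² (W(T) = (-3*(-5))*T² = 15*T²)
1/(v(831, 523) + 2452*W(-2)) = 1/(831*523 + 2452*(15*(-2)²)) = 1/(434613 + 2452*(15*4)) = 1/(434613 + 2452*60) = 1/(434613 + 147120) = 1/581733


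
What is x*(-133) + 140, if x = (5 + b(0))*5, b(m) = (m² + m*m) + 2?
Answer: -4515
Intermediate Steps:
b(m) = 2 + 2*m² (b(m) = (m² + m²) + 2 = 2*m² + 2 = 2 + 2*m²)
x = 35 (x = (5 + (2 + 2*0²))*5 = (5 + (2 + 2*0))*5 = (5 + (2 + 0))*5 = (5 + 2)*5 = 7*5 = 35)
x*(-133) + 140 = 35*(-133) + 140 = -4655 + 140 = -4515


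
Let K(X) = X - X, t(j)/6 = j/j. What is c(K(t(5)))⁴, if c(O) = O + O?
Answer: 0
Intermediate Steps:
t(j) = 6 (t(j) = 6*(j/j) = 6*1 = 6)
K(X) = 0
c(O) = 2*O
c(K(t(5)))⁴ = (2*0)⁴ = 0⁴ = 0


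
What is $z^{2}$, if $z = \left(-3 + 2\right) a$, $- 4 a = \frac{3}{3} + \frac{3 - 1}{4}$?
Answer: $\frac{9}{64} \approx 0.14063$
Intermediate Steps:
$a = - \frac{3}{8}$ ($a = - \frac{\frac{3}{3} + \frac{3 - 1}{4}}{4} = - \frac{3 \cdot \frac{1}{3} + 2 \cdot \frac{1}{4}}{4} = - \frac{1 + \frac{1}{2}}{4} = \left(- \frac{1}{4}\right) \frac{3}{2} = - \frac{3}{8} \approx -0.375$)
$z = \frac{3}{8}$ ($z = \left(-3 + 2\right) \left(- \frac{3}{8}\right) = \left(-1\right) \left(- \frac{3}{8}\right) = \frac{3}{8} \approx 0.375$)
$z^{2} = \left(\frac{3}{8}\right)^{2} = \frac{9}{64}$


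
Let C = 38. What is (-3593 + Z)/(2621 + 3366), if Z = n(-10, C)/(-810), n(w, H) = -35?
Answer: -582059/969894 ≈ -0.60013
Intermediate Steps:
Z = 7/162 (Z = -35/(-810) = -35*(-1/810) = 7/162 ≈ 0.043210)
(-3593 + Z)/(2621 + 3366) = (-3593 + 7/162)/(2621 + 3366) = -582059/162/5987 = -582059/162*1/5987 = -582059/969894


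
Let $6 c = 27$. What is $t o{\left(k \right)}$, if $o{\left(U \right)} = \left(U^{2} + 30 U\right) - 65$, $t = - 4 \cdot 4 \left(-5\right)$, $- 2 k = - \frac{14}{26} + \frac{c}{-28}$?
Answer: $- \frac{576518195}{132496} \approx -4351.2$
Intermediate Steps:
$c = \frac{9}{2}$ ($c = \frac{1}{6} \cdot 27 = \frac{9}{2} \approx 4.5$)
$k = \frac{509}{1456}$ ($k = - \frac{- \frac{14}{26} + \frac{9}{2 \left(-28\right)}}{2} = - \frac{\left(-14\right) \frac{1}{26} + \frac{9}{2} \left(- \frac{1}{28}\right)}{2} = - \frac{- \frac{7}{13} - \frac{9}{56}}{2} = \left(- \frac{1}{2}\right) \left(- \frac{509}{728}\right) = \frac{509}{1456} \approx 0.34959$)
$t = 80$ ($t = \left(-4\right) \left(-20\right) = 80$)
$o{\left(U \right)} = -65 + U^{2} + 30 U$
$t o{\left(k \right)} = 80 \left(-65 + \left(\frac{509}{1456}\right)^{2} + 30 \cdot \frac{509}{1456}\right) = 80 \left(-65 + \frac{259081}{2119936} + \frac{7635}{728}\right) = 80 \left(- \frac{115303639}{2119936}\right) = - \frac{576518195}{132496}$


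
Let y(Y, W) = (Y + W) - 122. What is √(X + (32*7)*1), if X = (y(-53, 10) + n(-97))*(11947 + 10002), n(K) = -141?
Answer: I*√6716170 ≈ 2591.6*I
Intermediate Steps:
y(Y, W) = -122 + W + Y (y(Y, W) = (W + Y) - 122 = -122 + W + Y)
X = -6716394 (X = ((-122 + 10 - 53) - 141)*(11947 + 10002) = (-165 - 141)*21949 = -306*21949 = -6716394)
√(X + (32*7)*1) = √(-6716394 + (32*7)*1) = √(-6716394 + 224*1) = √(-6716394 + 224) = √(-6716170) = I*√6716170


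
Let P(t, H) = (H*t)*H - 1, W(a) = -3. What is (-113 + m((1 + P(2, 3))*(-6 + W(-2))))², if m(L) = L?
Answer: 75625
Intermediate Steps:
P(t, H) = -1 + t*H² (P(t, H) = t*H² - 1 = -1 + t*H²)
(-113 + m((1 + P(2, 3))*(-6 + W(-2))))² = (-113 + (1 + (-1 + 2*3²))*(-6 - 3))² = (-113 + (1 + (-1 + 2*9))*(-9))² = (-113 + (1 + (-1 + 18))*(-9))² = (-113 + (1 + 17)*(-9))² = (-113 + 18*(-9))² = (-113 - 162)² = (-275)² = 75625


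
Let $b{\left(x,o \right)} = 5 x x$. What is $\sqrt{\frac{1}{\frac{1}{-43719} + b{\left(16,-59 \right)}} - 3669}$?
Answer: $\frac{2 i \sqrt{2872420324160823687}}{55960319} \approx 60.572 i$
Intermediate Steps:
$b{\left(x,o \right)} = 5 x^{2}$
$\sqrt{\frac{1}{\frac{1}{-43719} + b{\left(16,-59 \right)}} - 3669} = \sqrt{\frac{1}{\frac{1}{-43719} + 5 \cdot 16^{2}} - 3669} = \sqrt{\frac{1}{- \frac{1}{43719} + 5 \cdot 256} + \left(-21966 + 18297\right)} = \sqrt{\frac{1}{- \frac{1}{43719} + 1280} - 3669} = \sqrt{\frac{1}{\frac{55960319}{43719}} - 3669} = \sqrt{\frac{43719}{55960319} - 3669} = \sqrt{- \frac{205318366692}{55960319}} = \frac{2 i \sqrt{2872420324160823687}}{55960319}$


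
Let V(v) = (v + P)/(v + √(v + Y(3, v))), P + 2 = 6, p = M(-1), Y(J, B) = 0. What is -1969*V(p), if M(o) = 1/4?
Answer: -33473/3 ≈ -11158.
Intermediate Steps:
M(o) = ¼
p = ¼ ≈ 0.25000
P = 4 (P = -2 + 6 = 4)
V(v) = (4 + v)/(v + √v) (V(v) = (v + 4)/(v + √(v + 0)) = (4 + v)/(v + √v))
-1969*V(p) = -1969*(4 + ¼)/(¼ + √(¼)) = -1969*17/((¼ + ½)*4) = -1969*17/(¾*4) = -7876*17/(3*4) = -1969*17/3 = -33473/3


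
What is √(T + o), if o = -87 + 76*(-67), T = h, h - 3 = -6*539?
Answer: 29*I*√10 ≈ 91.706*I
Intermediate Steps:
h = -3231 (h = 3 - 6*539 = 3 - 3234 = -3231)
T = -3231
o = -5179 (o = -87 - 5092 = -5179)
√(T + o) = √(-3231 - 5179) = √(-8410) = 29*I*√10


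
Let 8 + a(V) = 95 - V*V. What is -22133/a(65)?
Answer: 22133/4138 ≈ 5.3487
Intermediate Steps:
a(V) = 87 - V² (a(V) = -8 + (95 - V*V) = -8 + (95 - V²) = 87 - V²)
-22133/a(65) = -22133/(87 - 1*65²) = -22133/(87 - 1*4225) = -22133/(87 - 4225) = -22133/(-4138) = -22133*(-1/4138) = 22133/4138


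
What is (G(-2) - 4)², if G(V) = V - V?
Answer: 16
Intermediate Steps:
G(V) = 0
(G(-2) - 4)² = (0 - 4)² = (-4)² = 16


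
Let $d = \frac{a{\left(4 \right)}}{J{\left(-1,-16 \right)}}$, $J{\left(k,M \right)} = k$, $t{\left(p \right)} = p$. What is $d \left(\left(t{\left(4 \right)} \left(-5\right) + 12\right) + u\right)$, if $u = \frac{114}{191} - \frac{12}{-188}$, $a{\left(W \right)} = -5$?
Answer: $- \frac{329425}{8977} \approx -36.697$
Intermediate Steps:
$d = 5$ ($d = - \frac{5}{-1} = \left(-5\right) \left(-1\right) = 5$)
$u = \frac{5931}{8977}$ ($u = 114 \cdot \frac{1}{191} - - \frac{3}{47} = \frac{114}{191} + \frac{3}{47} = \frac{5931}{8977} \approx 0.66069$)
$d \left(\left(t{\left(4 \right)} \left(-5\right) + 12\right) + u\right) = 5 \left(\left(4 \left(-5\right) + 12\right) + \frac{5931}{8977}\right) = 5 \left(\left(-20 + 12\right) + \frac{5931}{8977}\right) = 5 \left(-8 + \frac{5931}{8977}\right) = 5 \left(- \frac{65885}{8977}\right) = - \frac{329425}{8977}$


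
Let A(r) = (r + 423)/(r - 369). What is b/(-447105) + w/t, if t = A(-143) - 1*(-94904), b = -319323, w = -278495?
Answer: -2009848567739/905211912735 ≈ -2.2203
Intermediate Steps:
A(r) = (423 + r)/(-369 + r)
t = 6073821/64 (t = (423 - 143)/(-369 - 143) - 1*(-94904) = 280/(-512) + 94904 = -1/512*280 + 94904 = -35/64 + 94904 = 6073821/64 ≈ 94904.)
b/(-447105) + w/t = -319323/(-447105) - 278495/6073821/64 = -319323*(-1/447105) - 278495*64/6073821 = 106441/149035 - 17823680/6073821 = -2009848567739/905211912735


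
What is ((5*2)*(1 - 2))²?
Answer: 100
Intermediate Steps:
((5*2)*(1 - 2))² = (10*(-1))² = (-10)² = 100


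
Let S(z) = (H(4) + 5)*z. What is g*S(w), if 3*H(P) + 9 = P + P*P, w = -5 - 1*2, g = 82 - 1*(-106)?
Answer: -34216/3 ≈ -11405.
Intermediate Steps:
g = 188 (g = 82 + 106 = 188)
w = -7 (w = -5 - 2 = -7)
H(P) = -3 + P/3 + P²/3 (H(P) = -3 + (P + P*P)/3 = -3 + (P + P²)/3 = -3 + (P/3 + P²/3) = -3 + P/3 + P²/3)
S(z) = 26*z/3 (S(z) = ((-3 + (⅓)*4 + (⅓)*4²) + 5)*z = ((-3 + 4/3 + (⅓)*16) + 5)*z = ((-3 + 4/3 + 16/3) + 5)*z = (11/3 + 5)*z = 26*z/3)
g*S(w) = 188*((26/3)*(-7)) = 188*(-182/3) = -34216/3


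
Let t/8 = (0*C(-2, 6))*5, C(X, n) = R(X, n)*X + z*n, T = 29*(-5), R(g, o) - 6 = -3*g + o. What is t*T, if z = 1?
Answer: 0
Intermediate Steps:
R(g, o) = 6 + o - 3*g (R(g, o) = 6 + (-3*g + o) = 6 + (o - 3*g) = 6 + o - 3*g)
T = -145
C(X, n) = n + X*(6 + n - 3*X) (C(X, n) = (6 + n - 3*X)*X + 1*n = X*(6 + n - 3*X) + n = n + X*(6 + n - 3*X))
t = 0 (t = 8*((0*(6 - 2*(6 + 6 - 3*(-2))))*5) = 8*((0*(6 - 2*(6 + 6 + 6)))*5) = 8*((0*(6 - 2*18))*5) = 8*((0*(6 - 36))*5) = 8*((0*(-30))*5) = 8*(0*5) = 8*0 = 0)
t*T = 0*(-145) = 0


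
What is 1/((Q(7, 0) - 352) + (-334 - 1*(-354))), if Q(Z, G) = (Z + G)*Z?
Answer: -1/283 ≈ -0.0035336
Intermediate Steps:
Q(Z, G) = Z*(G + Z) (Q(Z, G) = (G + Z)*Z = Z*(G + Z))
1/((Q(7, 0) - 352) + (-334 - 1*(-354))) = 1/((7*(0 + 7) - 352) + (-334 - 1*(-354))) = 1/((7*7 - 352) + (-334 + 354)) = 1/((49 - 352) + 20) = 1/(-303 + 20) = 1/(-283) = -1/283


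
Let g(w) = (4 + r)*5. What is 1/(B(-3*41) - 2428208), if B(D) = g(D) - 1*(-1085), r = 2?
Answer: -1/2427093 ≈ -4.1202e-7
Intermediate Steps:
g(w) = 30 (g(w) = (4 + 2)*5 = 6*5 = 30)
B(D) = 1115 (B(D) = 30 - 1*(-1085) = 30 + 1085 = 1115)
1/(B(-3*41) - 2428208) = 1/(1115 - 2428208) = 1/(-2427093) = -1/2427093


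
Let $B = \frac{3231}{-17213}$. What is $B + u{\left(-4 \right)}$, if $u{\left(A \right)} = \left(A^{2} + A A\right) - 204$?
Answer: $- \frac{2963867}{17213} \approx -172.19$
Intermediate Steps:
$u{\left(A \right)} = -204 + 2 A^{2}$ ($u{\left(A \right)} = \left(A^{2} + A^{2}\right) - 204 = 2 A^{2} - 204 = -204 + 2 A^{2}$)
$B = - \frac{3231}{17213}$ ($B = 3231 \left(- \frac{1}{17213}\right) = - \frac{3231}{17213} \approx -0.18771$)
$B + u{\left(-4 \right)} = - \frac{3231}{17213} - \left(204 - 2 \left(-4\right)^{2}\right) = - \frac{3231}{17213} + \left(-204 + 2 \cdot 16\right) = - \frac{3231}{17213} + \left(-204 + 32\right) = - \frac{3231}{17213} - 172 = - \frac{2963867}{17213}$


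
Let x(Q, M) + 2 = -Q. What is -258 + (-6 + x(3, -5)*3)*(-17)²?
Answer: -6327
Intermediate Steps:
x(Q, M) = -2 - Q
-258 + (-6 + x(3, -5)*3)*(-17)² = -258 + (-6 + (-2 - 1*3)*3)*(-17)² = -258 + (-6 + (-2 - 3)*3)*289 = -258 + (-6 - 5*3)*289 = -258 + (-6 - 15)*289 = -258 - 21*289 = -258 - 6069 = -6327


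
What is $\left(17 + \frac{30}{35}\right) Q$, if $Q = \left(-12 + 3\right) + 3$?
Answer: $- \frac{750}{7} \approx -107.14$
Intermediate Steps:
$Q = -6$ ($Q = -9 + 3 = -6$)
$\left(17 + \frac{30}{35}\right) Q = \left(17 + \frac{30}{35}\right) \left(-6\right) = \left(17 + 30 \cdot \frac{1}{35}\right) \left(-6\right) = \left(17 + \frac{6}{7}\right) \left(-6\right) = \frac{125}{7} \left(-6\right) = - \frac{750}{7}$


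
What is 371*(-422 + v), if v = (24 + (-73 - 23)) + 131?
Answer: -134673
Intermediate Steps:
v = 59 (v = (24 - 96) + 131 = -72 + 131 = 59)
371*(-422 + v) = 371*(-422 + 59) = 371*(-363) = -134673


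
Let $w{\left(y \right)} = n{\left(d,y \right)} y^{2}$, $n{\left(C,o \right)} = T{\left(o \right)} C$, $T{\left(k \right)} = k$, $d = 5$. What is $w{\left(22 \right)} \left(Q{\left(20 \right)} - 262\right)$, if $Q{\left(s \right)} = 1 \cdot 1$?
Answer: $-13895640$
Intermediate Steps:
$Q{\left(s \right)} = 1$
$n{\left(C,o \right)} = C o$ ($n{\left(C,o \right)} = o C = C o$)
$w{\left(y \right)} = 5 y^{3}$ ($w{\left(y \right)} = 5 y y^{2} = 5 y^{3}$)
$w{\left(22 \right)} \left(Q{\left(20 \right)} - 262\right) = 5 \cdot 22^{3} \left(1 - 262\right) = 5 \cdot 10648 \left(-261\right) = 53240 \left(-261\right) = -13895640$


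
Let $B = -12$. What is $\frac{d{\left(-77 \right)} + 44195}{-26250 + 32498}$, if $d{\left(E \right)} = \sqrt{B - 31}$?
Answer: $\frac{44195}{6248} + \frac{i \sqrt{43}}{6248} \approx 7.0735 + 0.0010495 i$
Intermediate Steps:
$d{\left(E \right)} = i \sqrt{43}$ ($d{\left(E \right)} = \sqrt{-12 - 31} = \sqrt{-43} = i \sqrt{43}$)
$\frac{d{\left(-77 \right)} + 44195}{-26250 + 32498} = \frac{i \sqrt{43} + 44195}{-26250 + 32498} = \frac{44195 + i \sqrt{43}}{6248} = \left(44195 + i \sqrt{43}\right) \frac{1}{6248} = \frac{44195}{6248} + \frac{i \sqrt{43}}{6248}$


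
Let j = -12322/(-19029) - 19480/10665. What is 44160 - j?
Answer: 597483926426/13529619 ≈ 44161.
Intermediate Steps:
j = -15951386/13529619 (j = -12322*(-1/19029) - 19480*1/10665 = 12322/19029 - 3896/2133 = -15951386/13529619 ≈ -1.1790)
44160 - j = 44160 - 1*(-15951386/13529619) = 44160 + 15951386/13529619 = 597483926426/13529619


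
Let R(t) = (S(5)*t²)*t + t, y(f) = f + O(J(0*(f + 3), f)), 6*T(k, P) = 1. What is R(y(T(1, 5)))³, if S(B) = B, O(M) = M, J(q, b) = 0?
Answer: 68921/10077696 ≈ 0.0068390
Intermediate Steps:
T(k, P) = ⅙ (T(k, P) = (⅙)*1 = ⅙)
y(f) = f (y(f) = f + 0 = f)
R(t) = t + 5*t³ (R(t) = (5*t²)*t + t = 5*t³ + t = t + 5*t³)
R(y(T(1, 5)))³ = (⅙ + 5*(⅙)³)³ = (⅙ + 5*(1/216))³ = (⅙ + 5/216)³ = (41/216)³ = 68921/10077696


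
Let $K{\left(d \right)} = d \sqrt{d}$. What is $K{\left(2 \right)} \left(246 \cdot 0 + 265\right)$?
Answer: $530 \sqrt{2} \approx 749.53$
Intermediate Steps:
$K{\left(d \right)} = d^{\frac{3}{2}}$
$K{\left(2 \right)} \left(246 \cdot 0 + 265\right) = 2^{\frac{3}{2}} \left(246 \cdot 0 + 265\right) = 2 \sqrt{2} \left(0 + 265\right) = 2 \sqrt{2} \cdot 265 = 530 \sqrt{2}$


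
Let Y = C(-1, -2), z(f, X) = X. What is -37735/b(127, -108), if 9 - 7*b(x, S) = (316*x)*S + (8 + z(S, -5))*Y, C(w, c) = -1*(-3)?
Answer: -264145/4334256 ≈ -0.060944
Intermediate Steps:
C(w, c) = 3
Y = 3
b(x, S) = -316*S*x/7 (b(x, S) = 9/7 - ((316*x)*S + (8 - 5)*3)/7 = 9/7 - (316*S*x + 3*3)/7 = 9/7 - (316*S*x + 9)/7 = 9/7 - (9 + 316*S*x)/7 = 9/7 + (-9/7 - 316*S*x/7) = -316*S*x/7)
-37735/b(127, -108) = -37735/((-316/7*(-108)*127)) = -37735/4334256/7 = -37735*7/4334256 = -264145/4334256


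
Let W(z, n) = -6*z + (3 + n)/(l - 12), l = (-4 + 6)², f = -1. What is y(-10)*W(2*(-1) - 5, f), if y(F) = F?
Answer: -835/2 ≈ -417.50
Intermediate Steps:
l = 4 (l = 2² = 4)
W(z, n) = -3/8 - 6*z - n/8 (W(z, n) = -6*z + (3 + n)/(4 - 12) = -6*z + (3 + n)/(-8) = -6*z + (3 + n)*(-⅛) = -6*z + (-3/8 - n/8) = -3/8 - 6*z - n/8)
y(-10)*W(2*(-1) - 5, f) = -10*(-3/8 - 6*(2*(-1) - 5) - ⅛*(-1)) = -10*(-3/8 - 6*(-2 - 5) + ⅛) = -10*(-3/8 - 6*(-7) + ⅛) = -10*(-3/8 + 42 + ⅛) = -10*167/4 = -835/2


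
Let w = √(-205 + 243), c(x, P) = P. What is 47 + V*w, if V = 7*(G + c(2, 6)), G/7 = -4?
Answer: 47 - 154*√38 ≈ -902.32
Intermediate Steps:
G = -28 (G = 7*(-4) = -28)
w = √38 ≈ 6.1644
V = -154 (V = 7*(-28 + 6) = 7*(-22) = -154)
47 + V*w = 47 - 154*√38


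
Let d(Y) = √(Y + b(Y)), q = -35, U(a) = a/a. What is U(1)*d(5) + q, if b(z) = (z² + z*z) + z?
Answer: -35 + 2*√15 ≈ -27.254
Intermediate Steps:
U(a) = 1
b(z) = z + 2*z² (b(z) = (z² + z²) + z = 2*z² + z = z + 2*z²)
d(Y) = √(Y + Y*(1 + 2*Y))
U(1)*d(5) + q = 1*(√2*√(5*(1 + 5))) - 35 = 1*(√2*√(5*6)) - 35 = 1*(√2*√30) - 35 = 1*(2*√15) - 35 = 2*√15 - 35 = -35 + 2*√15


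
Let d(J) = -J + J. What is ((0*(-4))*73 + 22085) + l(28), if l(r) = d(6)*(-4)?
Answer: 22085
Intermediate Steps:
d(J) = 0
l(r) = 0 (l(r) = 0*(-4) = 0)
((0*(-4))*73 + 22085) + l(28) = ((0*(-4))*73 + 22085) + 0 = (0*73 + 22085) + 0 = (0 + 22085) + 0 = 22085 + 0 = 22085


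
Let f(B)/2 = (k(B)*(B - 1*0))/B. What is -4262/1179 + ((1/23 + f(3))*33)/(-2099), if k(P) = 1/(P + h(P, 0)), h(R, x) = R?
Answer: -206093768/56918583 ≈ -3.6209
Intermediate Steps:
k(P) = 1/(2*P) (k(P) = 1/(P + P) = 1/(2*P))
f(B) = 1/B (f(B) = 2*(((1/(2*B))*(B - 1*0))/B) = 2*(((1/(2*B))*(B + 0))/B) = 2*(((1/(2*B))*B)/B) = 2*(1/(2*B)) = 1/B)
-4262/1179 + ((1/23 + f(3))*33)/(-2099) = -4262/1179 + ((1/23 + 1/3)*33)/(-2099) = -4262*1/1179 + ((1/23 + ⅓)*33)*(-1/2099) = -4262/1179 + ((26/69)*33)*(-1/2099) = -4262/1179 + (286/23)*(-1/2099) = -4262/1179 - 286/48277 = -206093768/56918583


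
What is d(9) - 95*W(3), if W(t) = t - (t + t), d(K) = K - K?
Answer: 285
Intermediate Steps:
d(K) = 0
W(t) = -t (W(t) = t - 2*t = -t)
d(9) - 95*W(3) = 0 - (-95)*3 = 0 - 95*(-3) = 0 + 285 = 285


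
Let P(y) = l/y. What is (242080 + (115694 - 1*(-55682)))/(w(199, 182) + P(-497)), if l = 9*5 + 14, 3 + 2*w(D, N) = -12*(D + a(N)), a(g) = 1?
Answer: -410975264/1194409 ≈ -344.08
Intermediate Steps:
w(D, N) = -15/2 - 6*D (w(D, N) = -3/2 + (-12*(D + 1))/2 = -3/2 + (-12*(1 + D))/2 = -3/2 + (-12 - 12*D)/2 = -3/2 + (-6 - 6*D) = -15/2 - 6*D)
l = 59 (l = 45 + 14 = 59)
P(y) = 59/y
(242080 + (115694 - 1*(-55682)))/(w(199, 182) + P(-497)) = (242080 + (115694 - 1*(-55682)))/((-15/2 - 6*199) + 59/(-497)) = (242080 + (115694 + 55682))/((-15/2 - 1194) + 59*(-1/497)) = (242080 + 171376)/(-2403/2 - 59/497) = 413456/(-1194409/994) = 413456*(-994/1194409) = -410975264/1194409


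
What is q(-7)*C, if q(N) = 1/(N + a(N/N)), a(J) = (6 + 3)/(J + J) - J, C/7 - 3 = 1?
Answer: -8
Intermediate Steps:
C = 28 (C = 21 + 7*1 = 21 + 7 = 28)
a(J) = -J + 9/(2*J) (a(J) = 9/((2*J)) - J = 9*(1/(2*J)) - J = 9/(2*J) - J = -J + 9/(2*J))
q(N) = 1/(7/2 + N) (q(N) = 1/(N + (-N/N + 9/(2*((N/N))))) = 1/(N + (-1*1 + (9/2)/1)) = 1/(N + (-1 + (9/2)*1)) = 1/(N + (-1 + 9/2)) = 1/(N + 7/2) = 1/(7/2 + N))
q(-7)*C = (2/(7 + 2*(-7)))*28 = (2/(7 - 14))*28 = (2/(-7))*28 = (2*(-⅐))*28 = -2/7*28 = -8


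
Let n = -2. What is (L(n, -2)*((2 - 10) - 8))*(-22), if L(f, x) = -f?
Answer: 704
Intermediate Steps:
(L(n, -2)*((2 - 10) - 8))*(-22) = ((-1*(-2))*((2 - 10) - 8))*(-22) = (2*(-8 - 8))*(-22) = (2*(-16))*(-22) = -32*(-22) = 704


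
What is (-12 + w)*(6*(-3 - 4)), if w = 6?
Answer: 252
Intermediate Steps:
(-12 + w)*(6*(-3 - 4)) = (-12 + 6)*(6*(-3 - 4)) = -36*(-7) = -6*(-42) = 252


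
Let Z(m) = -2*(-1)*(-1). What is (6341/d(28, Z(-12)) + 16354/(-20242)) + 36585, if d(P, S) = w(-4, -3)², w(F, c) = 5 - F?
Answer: 30055934509/819801 ≈ 36663.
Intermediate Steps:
Z(m) = -2 (Z(m) = 2*(-1) = -2)
d(P, S) = 81 (d(P, S) = (5 - 1*(-4))² = (5 + 4)² = 9² = 81)
(6341/d(28, Z(-12)) + 16354/(-20242)) + 36585 = (6341/81 + 16354/(-20242)) + 36585 = (6341*(1/81) + 16354*(-1/20242)) + 36585 = (6341/81 - 8177/10121) + 36585 = 63514924/819801 + 36585 = 30055934509/819801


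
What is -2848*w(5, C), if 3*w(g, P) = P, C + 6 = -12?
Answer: 17088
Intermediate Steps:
C = -18 (C = -6 - 12 = -18)
w(g, P) = P/3
-2848*w(5, C) = -2848*(-18)/3 = -2848*(-6) = 17088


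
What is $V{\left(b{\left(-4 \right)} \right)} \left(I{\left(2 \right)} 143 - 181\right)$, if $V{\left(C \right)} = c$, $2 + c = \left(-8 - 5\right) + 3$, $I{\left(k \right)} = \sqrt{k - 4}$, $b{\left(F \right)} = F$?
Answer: $2172 - 1716 i \sqrt{2} \approx 2172.0 - 2426.8 i$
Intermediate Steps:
$I{\left(k \right)} = \sqrt{-4 + k}$
$c = -12$ ($c = -2 + \left(\left(-8 - 5\right) + 3\right) = -2 + \left(-13 + 3\right) = -2 - 10 = -12$)
$V{\left(C \right)} = -12$
$V{\left(b{\left(-4 \right)} \right)} \left(I{\left(2 \right)} 143 - 181\right) = - 12 \left(\sqrt{-4 + 2} \cdot 143 - 181\right) = - 12 \left(\sqrt{-2} \cdot 143 - 181\right) = - 12 \left(i \sqrt{2} \cdot 143 - 181\right) = - 12 \left(143 i \sqrt{2} - 181\right) = - 12 \left(-181 + 143 i \sqrt{2}\right) = 2172 - 1716 i \sqrt{2}$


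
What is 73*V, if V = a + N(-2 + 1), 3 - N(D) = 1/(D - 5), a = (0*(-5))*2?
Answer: 1387/6 ≈ 231.17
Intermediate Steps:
a = 0 (a = 0*2 = 0)
N(D) = 3 - 1/(-5 + D) (N(D) = 3 - 1/(D - 5) = 3 - 1/(-5 + D))
V = 19/6 (V = 0 + (-16 + 3*(-2 + 1))/(-5 + (-2 + 1)) = 0 + (-16 + 3*(-1))/(-5 - 1) = 0 + (-16 - 3)/(-6) = 0 - 1/6*(-19) = 0 + 19/6 = 19/6 ≈ 3.1667)
73*V = 73*(19/6) = 1387/6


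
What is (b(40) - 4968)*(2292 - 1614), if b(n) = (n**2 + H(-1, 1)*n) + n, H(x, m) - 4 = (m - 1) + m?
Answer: -2120784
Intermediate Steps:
H(x, m) = 3 + 2*m (H(x, m) = 4 + ((m - 1) + m) = 4 + ((-1 + m) + m) = 4 + (-1 + 2*m) = 3 + 2*m)
b(n) = n**2 + 6*n (b(n) = (n**2 + (3 + 2*1)*n) + n = (n**2 + (3 + 2)*n) + n = (n**2 + 5*n) + n = n**2 + 6*n)
(b(40) - 4968)*(2292 - 1614) = (40*(6 + 40) - 4968)*(2292 - 1614) = (40*46 - 4968)*678 = (1840 - 4968)*678 = -3128*678 = -2120784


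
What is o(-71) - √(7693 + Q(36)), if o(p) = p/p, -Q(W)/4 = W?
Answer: 1 - √7549 ≈ -85.885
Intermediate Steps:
Q(W) = -4*W
o(p) = 1
o(-71) - √(7693 + Q(36)) = 1 - √(7693 - 4*36) = 1 - √(7693 - 144) = 1 - √7549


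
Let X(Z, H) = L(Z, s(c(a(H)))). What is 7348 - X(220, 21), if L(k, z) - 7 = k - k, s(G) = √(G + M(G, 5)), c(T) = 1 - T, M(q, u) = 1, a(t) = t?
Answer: 7341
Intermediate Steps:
s(G) = √(1 + G) (s(G) = √(G + 1) = √(1 + G))
L(k, z) = 7 (L(k, z) = 7 + (k - k) = 7 + 0 = 7)
X(Z, H) = 7
7348 - X(220, 21) = 7348 - 1*7 = 7348 - 7 = 7341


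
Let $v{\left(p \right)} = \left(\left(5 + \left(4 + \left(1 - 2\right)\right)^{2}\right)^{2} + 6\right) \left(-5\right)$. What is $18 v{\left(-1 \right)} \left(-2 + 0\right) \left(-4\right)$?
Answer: $-145440$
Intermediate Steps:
$v{\left(p \right)} = -1010$ ($v{\left(p \right)} = \left(\left(5 + \left(4 - 1\right)^{2}\right)^{2} + 6\right) \left(-5\right) = \left(\left(5 + 3^{2}\right)^{2} + 6\right) \left(-5\right) = \left(\left(5 + 9\right)^{2} + 6\right) \left(-5\right) = \left(14^{2} + 6\right) \left(-5\right) = \left(196 + 6\right) \left(-5\right) = 202 \left(-5\right) = -1010$)
$18 v{\left(-1 \right)} \left(-2 + 0\right) \left(-4\right) = 18 \left(-1010\right) \left(-2 + 0\right) \left(-4\right) = - 18180 \left(\left(-2\right) \left(-4\right)\right) = \left(-18180\right) 8 = -145440$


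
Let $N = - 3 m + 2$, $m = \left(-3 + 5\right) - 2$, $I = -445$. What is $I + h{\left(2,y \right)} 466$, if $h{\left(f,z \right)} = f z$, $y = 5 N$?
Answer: $8875$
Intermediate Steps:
$m = 0$ ($m = 2 - 2 = 0$)
$N = 2$ ($N = \left(-3\right) 0 + 2 = 0 + 2 = 2$)
$y = 10$ ($y = 5 \cdot 2 = 10$)
$I + h{\left(2,y \right)} 466 = -445 + 2 \cdot 10 \cdot 466 = -445 + 20 \cdot 466 = -445 + 9320 = 8875$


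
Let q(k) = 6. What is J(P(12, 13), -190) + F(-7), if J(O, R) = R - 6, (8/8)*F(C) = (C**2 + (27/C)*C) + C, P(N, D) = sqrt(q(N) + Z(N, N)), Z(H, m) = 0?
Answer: -127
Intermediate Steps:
P(N, D) = sqrt(6) (P(N, D) = sqrt(6 + 0) = sqrt(6))
F(C) = 27 + C + C**2 (F(C) = (C**2 + (27/C)*C) + C = (C**2 + 27) + C = (27 + C**2) + C = 27 + C + C**2)
J(O, R) = -6 + R
J(P(12, 13), -190) + F(-7) = (-6 - 190) + (27 - 7 + (-7)**2) = -196 + (27 - 7 + 49) = -196 + 69 = -127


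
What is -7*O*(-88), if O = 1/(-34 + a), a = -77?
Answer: -616/111 ≈ -5.5495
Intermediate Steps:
O = -1/111 (O = 1/(-34 - 77) = 1/(-111) = -1/111 ≈ -0.0090090)
-7*O*(-88) = -7*(-1/111)*(-88) = (7/111)*(-88) = -616/111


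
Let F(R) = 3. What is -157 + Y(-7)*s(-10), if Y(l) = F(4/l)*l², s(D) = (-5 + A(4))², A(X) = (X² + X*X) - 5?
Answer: 70991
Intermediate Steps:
A(X) = -5 + 2*X² (A(X) = (X² + X²) - 5 = 2*X² - 5 = -5 + 2*X²)
s(D) = 484 (s(D) = (-5 + (-5 + 2*4²))² = (-5 + (-5 + 2*16))² = (-5 + (-5 + 32))² = (-5 + 27)² = 22² = 484)
Y(l) = 3*l²
-157 + Y(-7)*s(-10) = -157 + (3*(-7)²)*484 = -157 + (3*49)*484 = -157 + 147*484 = -157 + 71148 = 70991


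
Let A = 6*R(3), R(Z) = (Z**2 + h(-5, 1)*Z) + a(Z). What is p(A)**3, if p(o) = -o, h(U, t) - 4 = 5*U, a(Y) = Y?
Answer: 28652616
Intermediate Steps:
h(U, t) = 4 + 5*U
R(Z) = Z**2 - 20*Z (R(Z) = (Z**2 + (4 + 5*(-5))*Z) + Z = (Z**2 + (4 - 25)*Z) + Z = (Z**2 - 21*Z) + Z = Z**2 - 20*Z)
A = -306 (A = 6*(3*(-20 + 3)) = 6*(3*(-17)) = 6*(-51) = -306)
p(A)**3 = (-1*(-306))**3 = 306**3 = 28652616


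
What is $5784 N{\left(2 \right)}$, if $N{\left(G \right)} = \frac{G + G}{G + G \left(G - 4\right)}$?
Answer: $-11568$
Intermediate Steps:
$N{\left(G \right)} = \frac{2 G}{G + G \left(-4 + G\right)}$
$5784 N{\left(2 \right)} = 5784 \frac{2}{-3 + 2} = 5784 \frac{2}{-1} = 5784 \cdot 2 \left(-1\right) = 5784 \left(-2\right) = -11568$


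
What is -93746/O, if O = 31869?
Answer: -93746/31869 ≈ -2.9416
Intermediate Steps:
-93746/O = -93746/31869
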